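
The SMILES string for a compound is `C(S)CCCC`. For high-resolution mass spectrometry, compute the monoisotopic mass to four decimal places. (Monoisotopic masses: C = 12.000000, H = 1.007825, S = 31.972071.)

104.0660

Atom tally by fragment:
  HSCH2 → C:1 H:3 S:1
  CH2 → C:1 H:2
  CH2 → C:1 H:2
  CH2 → C:1 H:2
  CH3 → C:1 H:3
Element totals:
  C: 5
  H: 12
  S: 1
Molecular formula: C5H12S.
  M = 5(12.0) + 12(1.007825) + 31.972071
    = 60.000000 + 12.093900 + 31.972071 = 104.065971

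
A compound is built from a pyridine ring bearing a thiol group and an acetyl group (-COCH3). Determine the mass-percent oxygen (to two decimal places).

10.44%

Atom tally by fragment:
  pyridine ring core → C:5 H:5 N:1
  (− 2 ring H displaced by substituents)
  + SH → S:1 H:1
  + COCH3 → C:2 H:3 O:1
Element totals:
  C: 7
  H: 7
  N: 1
  O: 1
  S: 1
Molecular formula: C7H7NOS.
Molar mass = 153.199 g/mol.
Mass from O: 1 × 15.999 = 15.999 g/mol.
%O = 15.999 / 153.199 × 100 = 10.44%.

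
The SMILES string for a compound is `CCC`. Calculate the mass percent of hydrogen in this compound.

Atom tally by fragment:
  CH3 → C:1 H:3
  CH2 → C:1 H:2
  CH3 → C:1 H:3
Element totals:
  C: 3
  H: 8
Molecular formula: C3H8.
Molar mass = 44.097 g/mol.
Mass from H: 8 × 1.008 = 8.064 g/mol.
%H = 8.064 / 44.097 × 100 = 18.29%.

18.29%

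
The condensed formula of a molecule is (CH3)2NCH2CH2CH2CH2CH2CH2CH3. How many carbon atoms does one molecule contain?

Atom tally by fragment:
  (CH3)2NCH2 → C:3 H:8 N:1
  CH2 → C:1 H:2
  CH2 → C:1 H:2
  CH2 → C:1 H:2
  CH2 → C:1 H:2
  CH2 → C:1 H:2
  CH3 → C:1 H:3
Element totals:
  C: 9
  H: 21
  N: 1

9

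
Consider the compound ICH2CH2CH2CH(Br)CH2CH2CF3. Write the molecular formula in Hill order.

C7H11BrF3I

Atom tally by fragment:
  ICH2 → C:1 H:2 I:1
  CH2 → C:1 H:2
  CH2 → C:1 H:2
  CH(Br) → C:1 H:1 Br:1
  CH2 → C:1 H:2
  CH2CF3 → C:2 H:2 F:3
Element totals:
  C: 7
  H: 11
  Br: 1
  F: 3
  I: 1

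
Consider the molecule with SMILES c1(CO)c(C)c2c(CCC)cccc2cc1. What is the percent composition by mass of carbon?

84.07%

Atom tally by fragment:
  naphthalene ring system core → C:10 H:8
  (− 3 ring H displaced by substituents)
  + CH2OH → C:1 H:3 O:1
  + CH3 → C:1 H:3
  + CH2CH2CH3 → C:3 H:7
Element totals:
  C: 15
  H: 18
  O: 1
Molecular formula: C15H18O.
Molar mass = 214.308 g/mol.
Mass from C: 15 × 12.011 = 180.165 g/mol.
%C = 180.165 / 214.308 × 100 = 84.07%.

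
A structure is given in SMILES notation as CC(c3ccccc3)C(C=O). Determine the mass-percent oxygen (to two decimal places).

10.80%

Atom tally by fragment:
  CH3 → C:1 H:3
  CH(C6H5) → C:7 H:6
  CH2CHO → C:2 H:3 O:1
Element totals:
  C: 10
  H: 12
  O: 1
Molecular formula: C10H12O.
Molar mass = 148.205 g/mol.
Mass from O: 1 × 15.999 = 15.999 g/mol.
%O = 15.999 / 148.205 × 100 = 10.80%.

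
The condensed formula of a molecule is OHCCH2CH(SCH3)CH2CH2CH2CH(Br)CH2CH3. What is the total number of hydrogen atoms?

19

Element totals:
  C: 10
  H: 19
  Br: 1
  O: 1
  S: 1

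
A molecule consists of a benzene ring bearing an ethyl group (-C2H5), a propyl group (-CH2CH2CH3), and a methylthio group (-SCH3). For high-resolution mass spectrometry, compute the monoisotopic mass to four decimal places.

Atom tally by fragment:
  benzene ring core → C:6 H:6
  (− 3 ring H displaced by substituents)
  + C2H5 → C:2 H:5
  + CH2CH2CH3 → C:3 H:7
  + SCH3 → C:1 H:3 S:1
Element totals:
  C: 12
  H: 18
  S: 1
Molecular formula: C12H18S.
  M = 12(12.0) + 18(1.007825) + 31.972071
    = 144.000000 + 18.140850 + 31.972071 = 194.112921

194.1129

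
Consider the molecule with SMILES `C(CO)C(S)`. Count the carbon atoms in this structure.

3

Atom tally by fragment:
  HOCH2CH2 → C:2 H:5 O:1
  CH2SH → C:1 H:3 S:1
Element totals:
  C: 3
  H: 8
  O: 1
  S: 1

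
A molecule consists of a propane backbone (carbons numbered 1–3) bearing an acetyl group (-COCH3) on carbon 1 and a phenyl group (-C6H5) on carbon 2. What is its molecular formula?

C11H14O

Atom tally by fragment:
  CH3COCH2 → C:3 H:5 O:1
  CH(C6H5) → C:7 H:6
  CH3 → C:1 H:3
Element totals:
  C: 11
  H: 14
  O: 1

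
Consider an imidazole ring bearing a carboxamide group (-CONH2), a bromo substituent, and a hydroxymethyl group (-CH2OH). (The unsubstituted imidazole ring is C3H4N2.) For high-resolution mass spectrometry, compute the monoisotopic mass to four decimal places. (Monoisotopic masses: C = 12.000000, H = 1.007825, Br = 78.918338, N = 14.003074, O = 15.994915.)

218.9643

Atom tally by fragment:
  imidazole ring core → C:3 H:4 N:2
  (− 3 ring H displaced by substituents)
  + CONH2 → C:1 H:2 O:1 N:1
  + Br → Br:1
  + CH2OH → C:1 H:3 O:1
Element totals:
  C: 5
  H: 6
  Br: 1
  N: 3
  O: 2
Molecular formula: C5H6BrN3O2.
  M = 5(12.0) + 6(1.007825) + 78.918338 + 3(14.003074) + 2(15.994915)
    = 60.000000 + 6.046950 + 78.918338 + 42.009222 + 31.989830 = 218.964340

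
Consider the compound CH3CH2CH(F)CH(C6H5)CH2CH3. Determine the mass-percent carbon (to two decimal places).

Element totals:
  C: 12
  H: 17
  F: 1
Molecular formula: C12H17F.
Molar mass = 180.266 g/mol.
Mass from C: 12 × 12.011 = 144.132 g/mol.
%C = 144.132 / 180.266 × 100 = 79.96%.

79.96%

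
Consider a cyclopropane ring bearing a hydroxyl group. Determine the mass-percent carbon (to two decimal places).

Atom tally by fragment:
  cyclopropane ring core → C:3 H:6
  (− 1 ring H displaced by substituents)
  + OH → O:1 H:1
Element totals:
  C: 3
  H: 6
  O: 1
Molecular formula: C3H6O.
Molar mass = 58.080 g/mol.
Mass from C: 3 × 12.011 = 36.033 g/mol.
%C = 36.033 / 58.080 × 100 = 62.04%.

62.04%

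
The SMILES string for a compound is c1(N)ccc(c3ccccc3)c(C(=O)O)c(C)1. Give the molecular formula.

C14H13NO2

Atom tally by fragment:
  benzene ring core → C:6 H:6
  (− 4 ring H displaced by substituents)
  + NH2 → N:1 H:2
  + C6H5 → C:6 H:5
  + COOH → C:1 H:1 O:2
  + CH3 → C:1 H:3
Element totals:
  C: 14
  H: 13
  N: 1
  O: 2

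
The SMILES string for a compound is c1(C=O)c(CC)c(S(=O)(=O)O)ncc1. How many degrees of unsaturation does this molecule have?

5

Atom tally by fragment:
  pyridine ring core → C:5 H:5 N:1
  (− 3 ring H displaced by substituents)
  + CHO → C:1 H:1 O:1
  + C2H5 → C:2 H:5
  + SO3H → S:1 O:3 H:1
Element totals:
  C: 8
  H: 9
  N: 1
  O: 4
  S: 1
Molecular formula: C8H9NO4S.
DoU = (2C + 2 + N − H − X) / 2 = (2·8 + 2 + 1 − 9 − 0) / 2 = 5.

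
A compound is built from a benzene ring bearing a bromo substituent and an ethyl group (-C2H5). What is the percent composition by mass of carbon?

51.92%

Atom tally by fragment:
  benzene ring core → C:6 H:6
  (− 2 ring H displaced by substituents)
  + Br → Br:1
  + C2H5 → C:2 H:5
Element totals:
  C: 8
  H: 9
  Br: 1
Molecular formula: C8H9Br.
Molar mass = 185.064 g/mol.
Mass from C: 8 × 12.011 = 96.088 g/mol.
%C = 96.088 / 185.064 × 100 = 51.92%.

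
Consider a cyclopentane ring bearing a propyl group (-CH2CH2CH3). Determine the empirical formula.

Atom tally by fragment:
  cyclopentane ring core → C:5 H:10
  (− 1 ring H displaced by substituents)
  + CH2CH2CH3 → C:3 H:7
Element totals:
  C: 8
  H: 16
Molecular formula: C8H16.
gcd of subscripts = 8; dividing each by 8:
  C: 8/8 = 1
  H: 16/8 = 2

CH2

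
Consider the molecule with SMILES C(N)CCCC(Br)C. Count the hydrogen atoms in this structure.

14

Atom tally by fragment:
  H2NCH2 → C:1 H:4 N:1
  CH2 → C:1 H:2
  CH2 → C:1 H:2
  CH2 → C:1 H:2
  CH(Br) → C:1 H:1 Br:1
  CH3 → C:1 H:3
Element totals:
  C: 6
  H: 14
  Br: 1
  N: 1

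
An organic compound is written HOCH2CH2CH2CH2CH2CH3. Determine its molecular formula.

Element totals:
  C: 6
  H: 14
  O: 1

C6H14O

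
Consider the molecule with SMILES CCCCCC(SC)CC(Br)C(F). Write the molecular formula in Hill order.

Atom tally by fragment:
  CH3 → C:1 H:3
  CH2 → C:1 H:2
  CH2 → C:1 H:2
  CH2 → C:1 H:2
  CH2 → C:1 H:2
  CH(SCH3) → C:2 H:4 S:1
  CH2 → C:1 H:2
  CH(Br) → C:1 H:1 Br:1
  CH2F → C:1 H:2 F:1
Element totals:
  C: 10
  H: 20
  Br: 1
  F: 1
  S: 1

C10H20BrFS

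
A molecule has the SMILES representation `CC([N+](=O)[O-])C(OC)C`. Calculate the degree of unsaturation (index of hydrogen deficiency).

Atom tally by fragment:
  CH3 → C:1 H:3
  CH(NO2) → C:1 H:1 N:1 O:2
  CH(OCH3) → C:2 H:4 O:1
  CH3 → C:1 H:3
Element totals:
  C: 5
  H: 11
  N: 1
  O: 3
Molecular formula: C5H11NO3.
DoU = (2C + 2 + N − H − X) / 2 = (2·5 + 2 + 1 − 11 − 0) / 2 = 1.

1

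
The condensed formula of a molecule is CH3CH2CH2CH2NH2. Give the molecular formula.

Element totals:
  C: 4
  H: 11
  N: 1

C4H11N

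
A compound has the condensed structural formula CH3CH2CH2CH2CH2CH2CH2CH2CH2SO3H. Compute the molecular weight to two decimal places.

208.32 g/mol

Element totals:
  C: 9
  H: 20
  O: 3
  S: 1
Molecular formula: C9H20O3S.
  M = 9(12.011) + 20(1.008) + 3(15.999) + 32.06
    = 108.099 + 20.160 + 47.997 + 32.060 = 208.316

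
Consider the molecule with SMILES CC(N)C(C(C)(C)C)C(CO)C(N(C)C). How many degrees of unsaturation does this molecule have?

Atom tally by fragment:
  CH3 → C:1 H:3
  CH(NH2) → C:1 H:3 N:1
  CH(C(CH3)3) → C:5 H:10
  CH(CH2OH) → C:2 H:4 O:1
  CH2N(CH3)2 → C:3 H:8 N:1
Element totals:
  C: 12
  H: 28
  N: 2
  O: 1
Molecular formula: C12H28N2O.
DoU = (2C + 2 + N − H − X) / 2 = (2·12 + 2 + 2 − 28 − 0) / 2 = 0.

0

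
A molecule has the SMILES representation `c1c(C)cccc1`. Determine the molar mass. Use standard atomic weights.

92.14 g/mol

Atom tally by fragment:
  benzene ring core → C:6 H:6
  (− 1 ring H displaced by substituents)
  + CH3 → C:1 H:3
Element totals:
  C: 7
  H: 8
Molecular formula: C7H8.
  M = 7(12.011) + 8(1.008)
    = 84.077 + 8.064 = 92.141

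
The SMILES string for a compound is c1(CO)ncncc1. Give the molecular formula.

C5H6N2O

Atom tally by fragment:
  pyrimidine ring core → C:4 H:4 N:2
  (− 1 ring H displaced by substituents)
  + CH2OH → C:1 H:3 O:1
Element totals:
  C: 5
  H: 6
  N: 2
  O: 1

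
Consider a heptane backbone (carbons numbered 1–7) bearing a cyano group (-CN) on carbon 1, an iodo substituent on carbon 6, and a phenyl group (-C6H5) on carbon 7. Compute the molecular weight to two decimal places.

Atom tally by fragment:
  NCCH2 → C:2 H:2 N:1
  CH2 → C:1 H:2
  CH2 → C:1 H:2
  CH2 → C:1 H:2
  CH2 → C:1 H:2
  CH(I) → C:1 H:1 I:1
  CH2C6H5 → C:7 H:7
Element totals:
  C: 14
  H: 18
  I: 1
  N: 1
Molecular formula: C14H18IN.
  M = 14(12.011) + 18(1.008) + 126.904 + 14.007
    = 168.154 + 18.144 + 126.904 + 14.007 = 327.209

327.21 g/mol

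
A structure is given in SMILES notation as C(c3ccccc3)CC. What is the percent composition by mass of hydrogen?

10.06%

Atom tally by fragment:
  C6H5CH2 → C:7 H:7
  CH2 → C:1 H:2
  CH3 → C:1 H:3
Element totals:
  C: 9
  H: 12
Molecular formula: C9H12.
Molar mass = 120.195 g/mol.
Mass from H: 12 × 1.008 = 12.096 g/mol.
%H = 12.096 / 120.195 × 100 = 10.06%.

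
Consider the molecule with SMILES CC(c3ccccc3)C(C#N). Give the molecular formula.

C10H11N

Atom tally by fragment:
  CH3 → C:1 H:3
  CH(C6H5) → C:7 H:6
  CH2CN → C:2 H:2 N:1
Element totals:
  C: 10
  H: 11
  N: 1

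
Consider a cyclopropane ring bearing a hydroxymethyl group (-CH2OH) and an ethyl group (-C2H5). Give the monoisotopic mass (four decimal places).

100.0888

Atom tally by fragment:
  cyclopropane ring core → C:3 H:6
  (− 2 ring H displaced by substituents)
  + CH2OH → C:1 H:3 O:1
  + C2H5 → C:2 H:5
Element totals:
  C: 6
  H: 12
  O: 1
Molecular formula: C6H12O.
  M = 6(12.0) + 12(1.007825) + 15.994915
    = 72.000000 + 12.093900 + 15.994915 = 100.088815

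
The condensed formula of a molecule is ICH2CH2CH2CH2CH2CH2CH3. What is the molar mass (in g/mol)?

Atom tally by fragment:
  ICH2 → C:1 H:2 I:1
  CH2 → C:1 H:2
  CH2 → C:1 H:2
  CH2 → C:1 H:2
  CH2 → C:1 H:2
  CH2 → C:1 H:2
  CH3 → C:1 H:3
Element totals:
  C: 7
  H: 15
  I: 1
Molecular formula: C7H15I.
  M = 7(12.011) + 15(1.008) + 126.904
    = 84.077 + 15.120 + 126.904 = 226.101

226.10 g/mol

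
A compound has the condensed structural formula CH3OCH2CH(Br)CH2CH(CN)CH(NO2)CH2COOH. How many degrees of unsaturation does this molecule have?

Atom tally by fragment:
  CH3OCH2 → C:2 H:5 O:1
  CH(Br) → C:1 H:1 Br:1
  CH2 → C:1 H:2
  CH(CN) → C:2 H:1 N:1
  CH(NO2) → C:1 H:1 N:1 O:2
  CH2COOH → C:2 H:3 O:2
Element totals:
  C: 9
  H: 13
  Br: 1
  N: 2
  O: 5
Molecular formula: C9H13BrN2O5.
DoU = (2C + 2 + N − H − X) / 2 = (2·9 + 2 + 2 − 13 − 1) / 2 = 4.

4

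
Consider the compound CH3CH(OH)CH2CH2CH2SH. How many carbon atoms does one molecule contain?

Element totals:
  C: 5
  H: 12
  O: 1
  S: 1

5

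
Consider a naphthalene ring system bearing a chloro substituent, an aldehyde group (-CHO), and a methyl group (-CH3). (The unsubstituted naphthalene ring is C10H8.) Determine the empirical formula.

C12H9ClO

Atom tally by fragment:
  naphthalene ring system core → C:10 H:8
  (− 3 ring H displaced by substituents)
  + Cl → Cl:1
  + CHO → C:1 H:1 O:1
  + CH3 → C:1 H:3
Element totals:
  C: 12
  H: 9
  Cl: 1
  O: 1
Molecular formula: C12H9ClO.
gcd of subscripts (12, 1, 9, 1) = 1, so the empirical formula equals the molecular formula.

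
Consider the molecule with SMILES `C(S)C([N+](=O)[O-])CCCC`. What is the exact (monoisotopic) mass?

163.0667

Atom tally by fragment:
  HSCH2 → C:1 H:3 S:1
  CH(NO2) → C:1 H:1 N:1 O:2
  CH2 → C:1 H:2
  CH2 → C:1 H:2
  CH2 → C:1 H:2
  CH3 → C:1 H:3
Element totals:
  C: 6
  H: 13
  N: 1
  O: 2
  S: 1
Molecular formula: C6H13NO2S.
  M = 6(12.0) + 13(1.007825) + 14.003074 + 2(15.994915) + 31.972071
    = 72.000000 + 13.101725 + 14.003074 + 31.989830 + 31.972071 = 163.066700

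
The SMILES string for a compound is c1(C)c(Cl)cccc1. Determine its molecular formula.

Atom tally by fragment:
  benzene ring core → C:6 H:6
  (− 2 ring H displaced by substituents)
  + CH3 → C:1 H:3
  + Cl → Cl:1
Element totals:
  C: 7
  H: 7
  Cl: 1

C7H7Cl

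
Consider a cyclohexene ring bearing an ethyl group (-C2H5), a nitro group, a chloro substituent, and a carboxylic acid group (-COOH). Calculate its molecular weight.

233.65 g/mol

Atom tally by fragment:
  cyclohexene ring core → C:6 H:10
  (− 4 ring H displaced by substituents)
  + C2H5 → C:2 H:5
  + NO2 → N:1 O:2
  + Cl → Cl:1
  + COOH → C:1 H:1 O:2
Element totals:
  C: 9
  H: 12
  Cl: 1
  N: 1
  O: 4
Molecular formula: C9H12ClNO4.
  M = 9(12.011) + 12(1.008) + 35.45 + 14.007 + 4(15.999)
    = 108.099 + 12.096 + 35.450 + 14.007 + 63.996 = 233.648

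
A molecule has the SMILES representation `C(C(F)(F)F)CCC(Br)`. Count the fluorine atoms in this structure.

3

Atom tally by fragment:
  F3CCH2 → C:2 H:2 F:3
  CH2 → C:1 H:2
  CH2 → C:1 H:2
  CH2Br → C:1 H:2 Br:1
Element totals:
  C: 5
  H: 8
  Br: 1
  F: 3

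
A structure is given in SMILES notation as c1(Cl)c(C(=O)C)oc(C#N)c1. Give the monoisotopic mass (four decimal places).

168.9931

Atom tally by fragment:
  furan ring core → C:4 H:4 O:1
  (− 3 ring H displaced by substituents)
  + Cl → Cl:1
  + COCH3 → C:2 H:3 O:1
  + CN → C:1 N:1
Element totals:
  C: 7
  H: 4
  Cl: 1
  N: 1
  O: 2
Molecular formula: C7H4ClNO2.
  M = 7(12.0) + 4(1.007825) + 34.968853 + 14.003074 + 2(15.994915)
    = 84.000000 + 4.031300 + 34.968853 + 14.003074 + 31.989830 = 168.993057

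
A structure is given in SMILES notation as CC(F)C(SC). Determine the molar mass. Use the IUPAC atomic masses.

Atom tally by fragment:
  CH3 → C:1 H:3
  CH(F) → C:1 H:1 F:1
  CH2SCH3 → C:2 H:5 S:1
Element totals:
  C: 4
  H: 9
  F: 1
  S: 1
Molecular formula: C4H9FS.
  M = 4(12.011) + 9(1.008) + 18.998 + 32.06
    = 48.044 + 9.072 + 18.998 + 32.060 = 108.174

108.17 g/mol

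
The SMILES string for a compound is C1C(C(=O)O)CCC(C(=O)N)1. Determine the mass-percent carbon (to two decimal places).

Atom tally by fragment:
  cyclopentane ring core → C:5 H:10
  (− 2 ring H displaced by substituents)
  + COOH → C:1 H:1 O:2
  + CONH2 → C:1 H:2 O:1 N:1
Element totals:
  C: 7
  H: 11
  N: 1
  O: 3
Molecular formula: C7H11NO3.
Molar mass = 157.169 g/mol.
Mass from C: 7 × 12.011 = 84.077 g/mol.
%C = 84.077 / 157.169 × 100 = 53.49%.

53.49%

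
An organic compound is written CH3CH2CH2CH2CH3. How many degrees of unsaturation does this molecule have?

Atom tally by fragment:
  CH3 → C:1 H:3
  CH2 → C:1 H:2
  CH2 → C:1 H:2
  CH2 → C:1 H:2
  CH3 → C:1 H:3
Element totals:
  C: 5
  H: 12
Molecular formula: C5H12.
DoU = (2C + 2 + N − H − X) / 2 = (2·5 + 2 + 0 − 12 − 0) / 2 = 0.

0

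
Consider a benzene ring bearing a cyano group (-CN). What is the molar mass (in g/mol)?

103.12 g/mol

Atom tally by fragment:
  benzene ring core → C:6 H:6
  (− 1 ring H displaced by substituents)
  + CN → C:1 N:1
Element totals:
  C: 7
  H: 5
  N: 1
Molecular formula: C7H5N.
  M = 7(12.011) + 5(1.008) + 14.007
    = 84.077 + 5.040 + 14.007 = 103.124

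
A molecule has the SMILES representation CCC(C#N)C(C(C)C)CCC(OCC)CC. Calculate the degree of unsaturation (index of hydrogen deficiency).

2

Atom tally by fragment:
  CH3 → C:1 H:3
  CH2 → C:1 H:2
  CH(CN) → C:2 H:1 N:1
  CH(CH(CH3)2) → C:4 H:8
  CH2 → C:1 H:2
  CH2 → C:1 H:2
  CH(OC2H5) → C:3 H:6 O:1
  CH2 → C:1 H:2
  CH3 → C:1 H:3
Element totals:
  C: 15
  H: 29
  N: 1
  O: 1
Molecular formula: C15H29NO.
DoU = (2C + 2 + N − H − X) / 2 = (2·15 + 2 + 1 − 29 − 0) / 2 = 2.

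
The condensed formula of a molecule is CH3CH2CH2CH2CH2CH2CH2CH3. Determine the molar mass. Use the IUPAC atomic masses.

114.23 g/mol

Atom tally by fragment:
  CH3 → C:1 H:3
  CH2 → C:1 H:2
  CH2 → C:1 H:2
  CH2 → C:1 H:2
  CH2 → C:1 H:2
  CH2 → C:1 H:2
  CH2 → C:1 H:2
  CH3 → C:1 H:3
Element totals:
  C: 8
  H: 18
Molecular formula: C8H18.
  M = 8(12.011) + 18(1.008)
    = 96.088 + 18.144 = 114.232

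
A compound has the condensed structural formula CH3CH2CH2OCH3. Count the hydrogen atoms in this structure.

Element totals:
  C: 4
  H: 10
  O: 1

10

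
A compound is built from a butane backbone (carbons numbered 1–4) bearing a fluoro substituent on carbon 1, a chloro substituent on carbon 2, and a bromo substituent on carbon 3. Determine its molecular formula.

Atom tally by fragment:
  FCH2 → C:1 H:2 F:1
  CH(Cl) → C:1 H:1 Cl:1
  CH(Br) → C:1 H:1 Br:1
  CH3 → C:1 H:3
Element totals:
  C: 4
  H: 7
  Br: 1
  Cl: 1
  F: 1

C4H7BrClF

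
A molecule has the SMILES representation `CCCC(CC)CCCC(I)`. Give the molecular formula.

C10H21I

Atom tally by fragment:
  CH3 → C:1 H:3
  CH2 → C:1 H:2
  CH2 → C:1 H:2
  CH(C2H5) → C:3 H:6
  CH2 → C:1 H:2
  CH2 → C:1 H:2
  CH2 → C:1 H:2
  CH2I → C:1 H:2 I:1
Element totals:
  C: 10
  H: 21
  I: 1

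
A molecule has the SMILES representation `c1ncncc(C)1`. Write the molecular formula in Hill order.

C5H6N2

Atom tally by fragment:
  pyrimidine ring core → C:4 H:4 N:2
  (− 1 ring H displaced by substituents)
  + CH3 → C:1 H:3
Element totals:
  C: 5
  H: 6
  N: 2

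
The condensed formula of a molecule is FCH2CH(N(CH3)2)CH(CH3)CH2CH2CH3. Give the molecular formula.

C9H20FN

Atom tally by fragment:
  FCH2 → C:1 H:2 F:1
  CH(N(CH3)2) → C:3 H:7 N:1
  CH(CH3) → C:2 H:4
  CH2 → C:1 H:2
  CH2 → C:1 H:2
  CH3 → C:1 H:3
Element totals:
  C: 9
  H: 20
  F: 1
  N: 1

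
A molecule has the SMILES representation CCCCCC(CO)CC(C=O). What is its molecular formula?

C10H20O2

Atom tally by fragment:
  CH3 → C:1 H:3
  CH2 → C:1 H:2
  CH2 → C:1 H:2
  CH2 → C:1 H:2
  CH2 → C:1 H:2
  CH(CH2OH) → C:2 H:4 O:1
  CH2 → C:1 H:2
  CH2CHO → C:2 H:3 O:1
Element totals:
  C: 10
  H: 20
  O: 2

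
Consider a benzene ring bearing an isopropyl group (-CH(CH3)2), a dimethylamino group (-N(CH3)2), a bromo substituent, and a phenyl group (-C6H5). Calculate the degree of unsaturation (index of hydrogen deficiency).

8

Atom tally by fragment:
  benzene ring core → C:6 H:6
  (− 4 ring H displaced by substituents)
  + CH(CH3)2 → C:3 H:7
  + N(CH3)2 → N:1 C:2 H:6
  + Br → Br:1
  + C6H5 → C:6 H:5
Element totals:
  C: 17
  H: 20
  Br: 1
  N: 1
Molecular formula: C17H20BrN.
DoU = (2C + 2 + N − H − X) / 2 = (2·17 + 2 + 1 − 20 − 1) / 2 = 8.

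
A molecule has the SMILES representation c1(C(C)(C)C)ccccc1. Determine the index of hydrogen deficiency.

4

Atom tally by fragment:
  benzene ring core → C:6 H:6
  (− 1 ring H displaced by substituents)
  + C(CH3)3 → C:4 H:9
Element totals:
  C: 10
  H: 14
Molecular formula: C10H14.
DoU = (2C + 2 + N − H − X) / 2 = (2·10 + 2 + 0 − 14 − 0) / 2 = 4.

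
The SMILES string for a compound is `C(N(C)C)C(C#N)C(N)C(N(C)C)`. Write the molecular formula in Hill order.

C9H20N4

Atom tally by fragment:
  (CH3)2NCH2 → C:3 H:8 N:1
  CH(CN) → C:2 H:1 N:1
  CH(NH2) → C:1 H:3 N:1
  CH2N(CH3)2 → C:3 H:8 N:1
Element totals:
  C: 9
  H: 20
  N: 4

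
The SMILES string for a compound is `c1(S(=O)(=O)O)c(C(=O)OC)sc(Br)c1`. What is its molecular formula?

Atom tally by fragment:
  thiophene ring core → C:4 H:4 S:1
  (− 3 ring H displaced by substituents)
  + SO3H → S:1 O:3 H:1
  + COOCH3 → C:2 H:3 O:2
  + Br → Br:1
Element totals:
  C: 6
  H: 5
  Br: 1
  O: 5
  S: 2

C6H5BrO5S2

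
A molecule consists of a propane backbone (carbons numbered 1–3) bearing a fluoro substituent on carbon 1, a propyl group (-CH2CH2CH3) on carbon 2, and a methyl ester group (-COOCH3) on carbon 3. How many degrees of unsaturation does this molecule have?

Atom tally by fragment:
  FCH2 → C:1 H:2 F:1
  CH(CH2CH2CH3) → C:4 H:8
  CH2COOCH3 → C:3 H:5 O:2
Element totals:
  C: 8
  H: 15
  F: 1
  O: 2
Molecular formula: C8H15FO2.
DoU = (2C + 2 + N − H − X) / 2 = (2·8 + 2 + 0 − 15 − 1) / 2 = 1.

1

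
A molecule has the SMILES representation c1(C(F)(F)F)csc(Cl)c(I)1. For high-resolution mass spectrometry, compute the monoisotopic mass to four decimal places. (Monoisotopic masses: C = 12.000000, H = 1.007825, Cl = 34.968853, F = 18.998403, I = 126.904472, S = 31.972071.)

311.8484

Atom tally by fragment:
  thiophene ring core → C:4 H:4 S:1
  (− 3 ring H displaced by substituents)
  + CF3 → C:1 F:3
  + Cl → Cl:1
  + I → I:1
Element totals:
  C: 5
  H: 1
  Cl: 1
  F: 3
  I: 1
  S: 1
Molecular formula: C5HClF3IS.
  M = 5(12.0) + 1.007825 + 34.968853 + 3(18.998403) + 126.904472 + 31.972071
    = 60.000000 + 1.007825 + 34.968853 + 56.995209 + 126.904472 + 31.972071 = 311.848430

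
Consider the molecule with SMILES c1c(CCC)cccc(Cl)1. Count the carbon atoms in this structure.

9

Atom tally by fragment:
  benzene ring core → C:6 H:6
  (− 2 ring H displaced by substituents)
  + CH2CH2CH3 → C:3 H:7
  + Cl → Cl:1
Element totals:
  C: 9
  H: 11
  Cl: 1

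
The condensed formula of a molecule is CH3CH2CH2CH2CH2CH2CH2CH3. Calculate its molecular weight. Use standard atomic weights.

114.23 g/mol

Atom tally by fragment:
  CH3 → C:1 H:3
  CH2 → C:1 H:2
  CH2 → C:1 H:2
  CH2 → C:1 H:2
  CH2 → C:1 H:2
  CH2 → C:1 H:2
  CH2 → C:1 H:2
  CH3 → C:1 H:3
Element totals:
  C: 8
  H: 18
Molecular formula: C8H18.
  M = 8(12.011) + 18(1.008)
    = 96.088 + 18.144 = 114.232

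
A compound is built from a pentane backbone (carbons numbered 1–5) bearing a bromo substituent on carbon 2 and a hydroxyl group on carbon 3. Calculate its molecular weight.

Atom tally by fragment:
  CH3 → C:1 H:3
  CH(Br) → C:1 H:1 Br:1
  CH(OH) → C:1 H:2 O:1
  CH2 → C:1 H:2
  CH3 → C:1 H:3
Element totals:
  C: 5
  H: 11
  Br: 1
  O: 1
Molecular formula: C5H11BrO.
  M = 5(12.011) + 11(1.008) + 79.904 + 15.999
    = 60.055 + 11.088 + 79.904 + 15.999 = 167.046

167.05 g/mol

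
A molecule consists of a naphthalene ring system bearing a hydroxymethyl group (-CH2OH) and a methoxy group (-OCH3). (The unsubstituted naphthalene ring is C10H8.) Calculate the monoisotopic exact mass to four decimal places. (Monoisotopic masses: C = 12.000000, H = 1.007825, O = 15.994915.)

188.0837

Atom tally by fragment:
  naphthalene ring system core → C:10 H:8
  (− 2 ring H displaced by substituents)
  + CH2OH → C:1 H:3 O:1
  + OCH3 → C:1 H:3 O:1
Element totals:
  C: 12
  H: 12
  O: 2
Molecular formula: C12H12O2.
  M = 12(12.0) + 12(1.007825) + 2(15.994915)
    = 144.000000 + 12.093900 + 31.989830 = 188.083730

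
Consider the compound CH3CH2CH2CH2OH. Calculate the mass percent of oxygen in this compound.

Element totals:
  C: 4
  H: 10
  O: 1
Molecular formula: C4H10O.
Molar mass = 74.123 g/mol.
Mass from O: 1 × 15.999 = 15.999 g/mol.
%O = 15.999 / 74.123 × 100 = 21.58%.

21.58%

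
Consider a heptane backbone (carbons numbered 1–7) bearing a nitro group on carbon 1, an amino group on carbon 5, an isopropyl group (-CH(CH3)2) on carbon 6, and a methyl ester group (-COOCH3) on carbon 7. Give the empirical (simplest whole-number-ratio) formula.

Atom tally by fragment:
  O2NCH2 → C:1 H:2 N:1 O:2
  CH2 → C:1 H:2
  CH2 → C:1 H:2
  CH2 → C:1 H:2
  CH(NH2) → C:1 H:3 N:1
  CH(CH(CH3)2) → C:4 H:8
  CH2COOCH3 → C:3 H:5 O:2
Element totals:
  C: 12
  H: 24
  N: 2
  O: 4
Molecular formula: C12H24N2O4.
gcd of subscripts = 2; dividing each by 2:
  C: 12/2 = 6
  H: 24/2 = 12
  N: 2/2 = 1
  O: 4/2 = 2

C6H12NO2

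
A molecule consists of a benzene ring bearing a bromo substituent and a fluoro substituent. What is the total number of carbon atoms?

Atom tally by fragment:
  benzene ring core → C:6 H:6
  (− 2 ring H displaced by substituents)
  + Br → Br:1
  + F → F:1
Element totals:
  C: 6
  H: 4
  Br: 1
  F: 1

6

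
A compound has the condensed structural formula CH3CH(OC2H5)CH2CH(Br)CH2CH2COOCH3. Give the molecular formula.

C10H19BrO3

Atom tally by fragment:
  CH3 → C:1 H:3
  CH(OC2H5) → C:3 H:6 O:1
  CH2 → C:1 H:2
  CH(Br) → C:1 H:1 Br:1
  CH2 → C:1 H:2
  CH2COOCH3 → C:3 H:5 O:2
Element totals:
  C: 10
  H: 19
  Br: 1
  O: 3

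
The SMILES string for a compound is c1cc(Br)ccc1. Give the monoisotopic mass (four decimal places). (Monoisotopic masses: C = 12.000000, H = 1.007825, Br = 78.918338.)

155.9575

Atom tally by fragment:
  benzene ring core → C:6 H:6
  (− 1 ring H displaced by substituents)
  + Br → Br:1
Element totals:
  C: 6
  H: 5
  Br: 1
Molecular formula: C6H5Br.
  M = 6(12.0) + 5(1.007825) + 78.918338
    = 72.000000 + 5.039125 + 78.918338 = 155.957463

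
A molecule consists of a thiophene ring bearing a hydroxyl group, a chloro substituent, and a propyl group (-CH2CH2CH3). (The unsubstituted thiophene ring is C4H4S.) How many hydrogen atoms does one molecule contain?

Atom tally by fragment:
  thiophene ring core → C:4 H:4 S:1
  (− 3 ring H displaced by substituents)
  + OH → O:1 H:1
  + Cl → Cl:1
  + CH2CH2CH3 → C:3 H:7
Element totals:
  C: 7
  H: 9
  Cl: 1
  O: 1
  S: 1

9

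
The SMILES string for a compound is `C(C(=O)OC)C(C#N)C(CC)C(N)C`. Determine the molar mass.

Atom tally by fragment:
  CH3OOCCH2 → C:3 H:5 O:2
  CH(CN) → C:2 H:1 N:1
  CH(C2H5) → C:3 H:6
  CH(NH2) → C:1 H:3 N:1
  CH3 → C:1 H:3
Element totals:
  C: 10
  H: 18
  N: 2
  O: 2
Molecular formula: C10H18N2O2.
  M = 10(12.011) + 18(1.008) + 2(14.007) + 2(15.999)
    = 120.110 + 18.144 + 28.014 + 31.998 = 198.266

198.27 g/mol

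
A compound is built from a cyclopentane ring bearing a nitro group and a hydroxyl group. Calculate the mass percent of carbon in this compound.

45.80%

Atom tally by fragment:
  cyclopentane ring core → C:5 H:10
  (− 2 ring H displaced by substituents)
  + NO2 → N:1 O:2
  + OH → O:1 H:1
Element totals:
  C: 5
  H: 9
  N: 1
  O: 3
Molecular formula: C5H9NO3.
Molar mass = 131.131 g/mol.
Mass from C: 5 × 12.011 = 60.055 g/mol.
%C = 60.055 / 131.131 × 100 = 45.80%.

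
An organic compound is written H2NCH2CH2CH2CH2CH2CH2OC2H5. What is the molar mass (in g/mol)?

145.25 g/mol

Element totals:
  C: 8
  H: 19
  N: 1
  O: 1
Molecular formula: C8H19NO.
  M = 8(12.011) + 19(1.008) + 14.007 + 15.999
    = 96.088 + 19.152 + 14.007 + 15.999 = 145.246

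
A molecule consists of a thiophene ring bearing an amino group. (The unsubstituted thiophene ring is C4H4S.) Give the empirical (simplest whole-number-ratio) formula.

C4H5NS

Atom tally by fragment:
  thiophene ring core → C:4 H:4 S:1
  (− 1 ring H displaced by substituents)
  + NH2 → N:1 H:2
Element totals:
  C: 4
  H: 5
  N: 1
  S: 1
Molecular formula: C4H5NS.
gcd of subscripts (4, 5, 1, 1) = 1, so the empirical formula equals the molecular formula.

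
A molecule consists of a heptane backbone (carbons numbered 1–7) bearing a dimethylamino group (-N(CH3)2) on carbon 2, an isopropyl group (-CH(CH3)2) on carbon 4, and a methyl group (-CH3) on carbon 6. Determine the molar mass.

199.38 g/mol

Atom tally by fragment:
  CH3 → C:1 H:3
  CH(N(CH3)2) → C:3 H:7 N:1
  CH2 → C:1 H:2
  CH(CH(CH3)2) → C:4 H:8
  CH2 → C:1 H:2
  CH(CH3) → C:2 H:4
  CH3 → C:1 H:3
Element totals:
  C: 13
  H: 29
  N: 1
Molecular formula: C13H29N.
  M = 13(12.011) + 29(1.008) + 14.007
    = 156.143 + 29.232 + 14.007 = 199.382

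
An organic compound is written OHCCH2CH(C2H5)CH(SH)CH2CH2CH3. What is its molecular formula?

Atom tally by fragment:
  OHCCH2 → C:2 H:3 O:1
  CH(C2H5) → C:3 H:6
  CH(SH) → C:1 H:2 S:1
  CH2 → C:1 H:2
  CH2 → C:1 H:2
  CH3 → C:1 H:3
Element totals:
  C: 9
  H: 18
  O: 1
  S: 1

C9H18OS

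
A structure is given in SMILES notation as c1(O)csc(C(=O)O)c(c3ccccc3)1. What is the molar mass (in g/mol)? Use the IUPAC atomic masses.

220.24 g/mol

Atom tally by fragment:
  thiophene ring core → C:4 H:4 S:1
  (− 3 ring H displaced by substituents)
  + OH → O:1 H:1
  + COOH → C:1 H:1 O:2
  + C6H5 → C:6 H:5
Element totals:
  C: 11
  H: 8
  O: 3
  S: 1
Molecular formula: C11H8O3S.
  M = 11(12.011) + 8(1.008) + 3(15.999) + 32.06
    = 132.121 + 8.064 + 47.997 + 32.060 = 220.242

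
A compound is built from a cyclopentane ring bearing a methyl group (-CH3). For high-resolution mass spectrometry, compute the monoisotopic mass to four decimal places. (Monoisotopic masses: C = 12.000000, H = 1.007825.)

84.0939

Atom tally by fragment:
  cyclopentane ring core → C:5 H:10
  (− 1 ring H displaced by substituents)
  + CH3 → C:1 H:3
Element totals:
  C: 6
  H: 12
Molecular formula: C6H12.
  M = 6(12.0) + 12(1.007825)
    = 72.000000 + 12.093900 = 84.093900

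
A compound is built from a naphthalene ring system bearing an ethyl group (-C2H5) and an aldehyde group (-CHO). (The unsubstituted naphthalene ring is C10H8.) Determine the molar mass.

Atom tally by fragment:
  naphthalene ring system core → C:10 H:8
  (− 2 ring H displaced by substituents)
  + C2H5 → C:2 H:5
  + CHO → C:1 H:1 O:1
Element totals:
  C: 13
  H: 12
  O: 1
Molecular formula: C13H12O.
  M = 13(12.011) + 12(1.008) + 15.999
    = 156.143 + 12.096 + 15.999 = 184.238

184.24 g/mol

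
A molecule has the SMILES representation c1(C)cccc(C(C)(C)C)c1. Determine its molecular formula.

C11H16

Atom tally by fragment:
  benzene ring core → C:6 H:6
  (− 2 ring H displaced by substituents)
  + CH3 → C:1 H:3
  + C(CH3)3 → C:4 H:9
Element totals:
  C: 11
  H: 16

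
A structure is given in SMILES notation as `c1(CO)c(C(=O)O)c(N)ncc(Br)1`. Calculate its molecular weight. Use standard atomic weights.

247.05 g/mol

Atom tally by fragment:
  pyridine ring core → C:5 H:5 N:1
  (− 4 ring H displaced by substituents)
  + CH2OH → C:1 H:3 O:1
  + COOH → C:1 H:1 O:2
  + NH2 → N:1 H:2
  + Br → Br:1
Element totals:
  C: 7
  H: 7
  Br: 1
  N: 2
  O: 3
Molecular formula: C7H7BrN2O3.
  M = 7(12.011) + 7(1.008) + 79.904 + 2(14.007) + 3(15.999)
    = 84.077 + 7.056 + 79.904 + 28.014 + 47.997 = 247.048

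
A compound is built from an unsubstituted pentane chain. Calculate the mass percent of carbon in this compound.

Atom tally by fragment:
  CH3 → C:1 H:3
  CH2 → C:1 H:2
  CH2 → C:1 H:2
  CH2 → C:1 H:2
  CH3 → C:1 H:3
Element totals:
  C: 5
  H: 12
Molecular formula: C5H12.
Molar mass = 72.151 g/mol.
Mass from C: 5 × 12.011 = 60.055 g/mol.
%C = 60.055 / 72.151 × 100 = 83.24%.

83.24%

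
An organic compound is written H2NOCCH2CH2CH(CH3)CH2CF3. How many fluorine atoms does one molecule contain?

3

Element totals:
  C: 7
  H: 12
  F: 3
  N: 1
  O: 1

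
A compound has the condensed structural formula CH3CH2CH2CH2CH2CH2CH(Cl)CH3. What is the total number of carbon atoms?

Element totals:
  C: 8
  H: 17
  Cl: 1

8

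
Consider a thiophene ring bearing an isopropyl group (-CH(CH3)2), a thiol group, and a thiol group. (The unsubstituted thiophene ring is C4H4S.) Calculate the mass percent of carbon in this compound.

44.17%

Atom tally by fragment:
  thiophene ring core → C:4 H:4 S:1
  (− 3 ring H displaced by substituents)
  + CH(CH3)2 → C:3 H:7
  + SH → S:1 H:1
  + SH → S:1 H:1
Element totals:
  C: 7
  H: 10
  S: 3
Molecular formula: C7H10S3.
Molar mass = 190.337 g/mol.
Mass from C: 7 × 12.011 = 84.077 g/mol.
%C = 84.077 / 190.337 × 100 = 44.17%.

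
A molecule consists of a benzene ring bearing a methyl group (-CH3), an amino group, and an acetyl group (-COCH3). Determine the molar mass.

Atom tally by fragment:
  benzene ring core → C:6 H:6
  (− 3 ring H displaced by substituents)
  + CH3 → C:1 H:3
  + NH2 → N:1 H:2
  + COCH3 → C:2 H:3 O:1
Element totals:
  C: 9
  H: 11
  N: 1
  O: 1
Molecular formula: C9H11NO.
  M = 9(12.011) + 11(1.008) + 14.007 + 15.999
    = 108.099 + 11.088 + 14.007 + 15.999 = 149.193

149.19 g/mol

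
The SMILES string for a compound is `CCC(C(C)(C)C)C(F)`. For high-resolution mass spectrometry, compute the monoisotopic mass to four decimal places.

Atom tally by fragment:
  CH3 → C:1 H:3
  CH2 → C:1 H:2
  CH(C(CH3)3) → C:5 H:10
  CH2F → C:1 H:2 F:1
Element totals:
  C: 8
  H: 17
  F: 1
Molecular formula: C8H17F.
  M = 8(12.0) + 17(1.007825) + 18.998403
    = 96.000000 + 17.133025 + 18.998403 = 132.131428

132.1314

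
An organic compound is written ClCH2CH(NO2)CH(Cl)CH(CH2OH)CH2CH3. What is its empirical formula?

Element totals:
  C: 7
  H: 13
  Cl: 2
  N: 1
  O: 3
Molecular formula: C7H13Cl2NO3.
gcd of subscripts (7, 2, 13, 1, 3) = 1, so the empirical formula equals the molecular formula.

C7H13Cl2NO3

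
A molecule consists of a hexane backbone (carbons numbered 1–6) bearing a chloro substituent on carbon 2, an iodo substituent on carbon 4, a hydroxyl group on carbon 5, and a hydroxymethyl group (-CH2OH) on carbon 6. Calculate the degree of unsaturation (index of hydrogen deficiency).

Atom tally by fragment:
  CH3 → C:1 H:3
  CH(Cl) → C:1 H:1 Cl:1
  CH2 → C:1 H:2
  CH(I) → C:1 H:1 I:1
  CH(OH) → C:1 H:2 O:1
  CH2CH2OH → C:2 H:5 O:1
Element totals:
  C: 7
  H: 14
  Cl: 1
  I: 1
  O: 2
Molecular formula: C7H14ClIO2.
DoU = (2C + 2 + N − H − X) / 2 = (2·7 + 2 + 0 − 14 − 2) / 2 = 0.

0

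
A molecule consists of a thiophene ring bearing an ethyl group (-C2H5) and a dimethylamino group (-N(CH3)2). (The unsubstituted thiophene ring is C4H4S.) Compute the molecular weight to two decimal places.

155.26 g/mol

Atom tally by fragment:
  thiophene ring core → C:4 H:4 S:1
  (− 2 ring H displaced by substituents)
  + C2H5 → C:2 H:5
  + N(CH3)2 → N:1 C:2 H:6
Element totals:
  C: 8
  H: 13
  N: 1
  S: 1
Molecular formula: C8H13NS.
  M = 8(12.011) + 13(1.008) + 14.007 + 32.06
    = 96.088 + 13.104 + 14.007 + 32.060 = 155.259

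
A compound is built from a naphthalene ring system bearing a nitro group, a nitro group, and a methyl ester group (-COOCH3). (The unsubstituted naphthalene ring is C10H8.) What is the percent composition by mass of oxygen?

34.75%

Atom tally by fragment:
  naphthalene ring system core → C:10 H:8
  (− 3 ring H displaced by substituents)
  + NO2 → N:1 O:2
  + NO2 → N:1 O:2
  + COOCH3 → C:2 H:3 O:2
Element totals:
  C: 12
  H: 8
  N: 2
  O: 6
Molecular formula: C12H8N2O6.
Molar mass = 276.204 g/mol.
Mass from O: 6 × 15.999 = 95.994 g/mol.
%O = 95.994 / 276.204 × 100 = 34.75%.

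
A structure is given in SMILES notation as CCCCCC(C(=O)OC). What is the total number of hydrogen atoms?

16

Atom tally by fragment:
  CH3 → C:1 H:3
  CH2 → C:1 H:2
  CH2 → C:1 H:2
  CH2 → C:1 H:2
  CH2 → C:1 H:2
  CH2COOCH3 → C:3 H:5 O:2
Element totals:
  C: 8
  H: 16
  O: 2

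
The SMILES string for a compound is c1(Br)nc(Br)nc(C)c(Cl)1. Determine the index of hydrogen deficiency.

Atom tally by fragment:
  pyrimidine ring core → C:4 H:4 N:2
  (− 4 ring H displaced by substituents)
  + Br → Br:1
  + Br → Br:1
  + CH3 → C:1 H:3
  + Cl → Cl:1
Element totals:
  C: 5
  H: 3
  Br: 2
  Cl: 1
  N: 2
Molecular formula: C5H3Br2ClN2.
DoU = (2C + 2 + N − H − X) / 2 = (2·5 + 2 + 2 − 3 − 3) / 2 = 4.

4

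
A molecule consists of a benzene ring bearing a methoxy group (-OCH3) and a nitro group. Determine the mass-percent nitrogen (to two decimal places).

9.15%

Atom tally by fragment:
  benzene ring core → C:6 H:6
  (− 2 ring H displaced by substituents)
  + OCH3 → C:1 H:3 O:1
  + NO2 → N:1 O:2
Element totals:
  C: 7
  H: 7
  N: 1
  O: 3
Molecular formula: C7H7NO3.
Molar mass = 153.137 g/mol.
Mass from N: 1 × 14.007 = 14.007 g/mol.
%N = 14.007 / 153.137 × 100 = 9.15%.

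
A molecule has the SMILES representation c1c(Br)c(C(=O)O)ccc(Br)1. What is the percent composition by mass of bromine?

Atom tally by fragment:
  benzene ring core → C:6 H:6
  (− 3 ring H displaced by substituents)
  + Br → Br:1
  + COOH → C:1 H:1 O:2
  + Br → Br:1
Element totals:
  C: 7
  H: 4
  Br: 2
  O: 2
Molecular formula: C7H4Br2O2.
Molar mass = 279.915 g/mol.
Mass from Br: 2 × 79.904 = 159.808 g/mol.
%Br = 159.808 / 279.915 × 100 = 57.09%.

57.09%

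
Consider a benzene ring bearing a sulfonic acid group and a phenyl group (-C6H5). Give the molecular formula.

Atom tally by fragment:
  benzene ring core → C:6 H:6
  (− 2 ring H displaced by substituents)
  + SO3H → S:1 O:3 H:1
  + C6H5 → C:6 H:5
Element totals:
  C: 12
  H: 10
  O: 3
  S: 1

C12H10O3S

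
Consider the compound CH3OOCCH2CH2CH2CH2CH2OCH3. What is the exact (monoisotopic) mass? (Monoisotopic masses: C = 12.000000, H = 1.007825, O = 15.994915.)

Element totals:
  C: 8
  H: 16
  O: 3
Molecular formula: C8H16O3.
  M = 8(12.0) + 16(1.007825) + 3(15.994915)
    = 96.000000 + 16.125200 + 47.984745 = 160.109945

160.1099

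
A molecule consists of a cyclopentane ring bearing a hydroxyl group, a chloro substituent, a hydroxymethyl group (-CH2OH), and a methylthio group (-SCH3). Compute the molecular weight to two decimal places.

Atom tally by fragment:
  cyclopentane ring core → C:5 H:10
  (− 4 ring H displaced by substituents)
  + OH → O:1 H:1
  + Cl → Cl:1
  + CH2OH → C:1 H:3 O:1
  + SCH3 → C:1 H:3 S:1
Element totals:
  C: 7
  H: 13
  Cl: 1
  O: 2
  S: 1
Molecular formula: C7H13ClO2S.
  M = 7(12.011) + 13(1.008) + 35.45 + 2(15.999) + 32.06
    = 84.077 + 13.104 + 35.450 + 31.998 + 32.060 = 196.689

196.69 g/mol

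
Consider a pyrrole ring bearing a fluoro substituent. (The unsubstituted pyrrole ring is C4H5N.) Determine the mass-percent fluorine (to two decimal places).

Atom tally by fragment:
  pyrrole ring core → C:4 H:5 N:1
  (− 1 ring H displaced by substituents)
  + F → F:1
Element totals:
  C: 4
  H: 4
  F: 1
  N: 1
Molecular formula: C4H4FN.
Molar mass = 85.081 g/mol.
Mass from F: 1 × 18.998 = 18.998 g/mol.
%F = 18.998 / 85.081 × 100 = 22.33%.

22.33%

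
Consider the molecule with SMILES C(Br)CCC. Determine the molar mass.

Atom tally by fragment:
  BrCH2 → C:1 H:2 Br:1
  CH2 → C:1 H:2
  CH2 → C:1 H:2
  CH3 → C:1 H:3
Element totals:
  C: 4
  H: 9
  Br: 1
Molecular formula: C4H9Br.
  M = 4(12.011) + 9(1.008) + 79.904
    = 48.044 + 9.072 + 79.904 = 137.020

137.02 g/mol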